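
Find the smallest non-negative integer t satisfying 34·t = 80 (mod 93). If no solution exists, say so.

gcd(34, 93) = 1, so a unique solution mod 93 exists.
34⁻¹ ≡ 52 (mod 93).
t ≡ 52·80 ≡ 68 (mod 93).

68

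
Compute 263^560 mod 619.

541

560 in binary is 1000110000, i.e. 560 = 512 + 32 + 16.
263^1 ≡ 263 (mod 619)
263^2 ≡ 263^2 = 69169 ≡ 460 (mod 619)
263^4 ≡ 460^2 = 211600 ≡ 521 (mod 619)
263^8 ≡ 521^2 = 271441 ≡ 319 (mod 619)
263^16 ≡ 319^2 = 101761 ≡ 245 (mod 619)
263^32 ≡ 245^2 = 60025 ≡ 601 (mod 619)
263^64 ≡ 601^2 = 361201 ≡ 324 (mod 619)
263^128 ≡ 324^2 = 104976 ≡ 365 (mod 619)
263^256 ≡ 365^2 = 133225 ≡ 140 (mod 619)
263^512 ≡ 140^2 = 19600 ≡ 411 (mod 619)
263^560 = 263^512 · 263^32 · 263^16 ≡ 411 · 601 · 245 (mod 619).
Accumulate the product:
411 · 601 = 247011 ≡ 30
30 · 245 = 7350 ≡ 541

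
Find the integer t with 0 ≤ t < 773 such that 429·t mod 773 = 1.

191

773 = 1*429 + 344
429 = 1*344 + 85
344 = 4*85 + 4
85 = 21*4 + 1
4 = 4*1 + 0
gcd(429, 773) = 1, so the inverse exists.
Back-substitute for 1:
1 = 1*85 − 21*4
  = −21*344 + 85*85
  = 85*429 − 106*344
  = −106*773 + 191*429
So 429⁻¹ ≡ 191 (mod 773).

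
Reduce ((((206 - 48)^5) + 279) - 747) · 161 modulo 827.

114

206 - 48 = 158
(158)^5 ≡ 818 (mod 827)
818 + 279 = 1097 ≡ 270 (mod 827)
270 - 747 = -477 ≡ 350 (mod 827)
350 · 161 = 56350 ≡ 114 (mod 827)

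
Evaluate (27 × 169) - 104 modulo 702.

27 × 169 = 4563 ≡ 351 (mod 702)
351 - 104 = 247

247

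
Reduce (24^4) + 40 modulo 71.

(24)^4 ≡ 64 (mod 71)
64 + 40 = 104 ≡ 33 (mod 71)

33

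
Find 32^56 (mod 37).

12

56 in binary is 111000, i.e. 56 = 32 + 16 + 8.
32^1 ≡ 32 (mod 37)
32^2 ≡ 32^2 = 1024 ≡ 25 (mod 37)
32^4 ≡ 25^2 = 625 ≡ 33 (mod 37)
32^8 ≡ 33^2 = 1089 ≡ 16 (mod 37)
32^16 ≡ 16^2 = 256 ≡ 34 (mod 37)
32^32 ≡ 34^2 = 1156 ≡ 9 (mod 37)
32^56 = 32^32 × 32^16 × 32^8 ≡ 9 × 34 × 16 (mod 37).
Accumulate the product:
9 × 34 = 306 ≡ 10
10 × 16 = 160 ≡ 12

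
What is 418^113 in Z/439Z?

113 in binary is 1110001, i.e. 113 = 64 + 32 + 16 + 1.
418^1 ≡ 418 (mod 439)
418^2 ≡ 418^2 = 174724 ≡ 2 (mod 439)
418^4 ≡ 2^2 = 4 (mod 439)
418^8 ≡ 4^2 = 16 (mod 439)
418^16 ≡ 16^2 = 256 (mod 439)
418^32 ≡ 256^2 = 65536 ≡ 125 (mod 439)
418^64 ≡ 125^2 = 15625 ≡ 260 (mod 439)
418^113 = 418^64 × 418^32 × 418^16 × 418^1 ≡ 260 × 125 × 256 × 418 (mod 439).
Accumulate the product:
260 × 125 = 32500 ≡ 14
14 × 256 = 3584 ≡ 72
72 × 418 = 30096 ≡ 244

244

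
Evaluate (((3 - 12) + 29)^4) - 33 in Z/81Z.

73

3 - 12 = -9 ≡ 72 (mod 81)
72 + 29 = 101 ≡ 20 (mod 81)
(20)^4 ≡ 25 (mod 81)
25 - 33 = -8 ≡ 73 (mod 81)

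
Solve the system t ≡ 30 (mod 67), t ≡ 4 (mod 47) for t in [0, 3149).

67⁻¹ mod 47: 67·40 ≡ 1 (mod 47), so 67⁻¹ ≡ 40.
t = 30 + 67·((4 − 30)·40 mod 47) = 30 + 67·41 = 2777.
Check: 2777 mod 67 = 30, 2777 mod 47 = 4. ✓

2777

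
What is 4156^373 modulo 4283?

373 in binary is 101110101, i.e. 373 = 256 + 64 + 32 + 16 + 4 + 1.
4156^1 ≡ 4156 (mod 4283)
4156^2 ≡ 4156^2 = 17272336 ≡ 3280 (mod 4283)
4156^4 ≡ 3280^2 = 10758400 ≡ 3787 (mod 4283)
4156^8 ≡ 3787^2 = 14341369 ≡ 1885 (mod 4283)
4156^16 ≡ 1885^2 = 3553225 ≡ 2618 (mod 4283)
4156^32 ≡ 2618^2 = 6853924 ≡ 1124 (mod 4283)
4156^64 ≡ 1124^2 = 1263376 ≡ 4174 (mod 4283)
4156^128 ≡ 4174^2 = 17422276 ≡ 3315 (mod 4283)
4156^256 ≡ 3315^2 = 10989225 ≡ 3330 (mod 4283)
4156^373 = 4156^256 · 4156^64 · 4156^32 · 4156^16 · 4156^4 · 4156^1 ≡ 3330 · 4174 · 1124 · 2618 · 3787 · 4156 (mod 4283).
Accumulate the product:
3330 · 4174 = 13899420 ≡ 1085
1085 · 1124 = 1219540 ≡ 3168
3168 · 2618 = 8293824 ≡ 1936
1936 · 3787 = 7331632 ≡ 3419
3419 · 4156 = 14209364 ≡ 2653

2653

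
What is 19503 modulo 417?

19503 = 46*417 + 321, so 19503 ≡ 321 (mod 417).

321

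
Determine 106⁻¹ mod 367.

Run the extended Euclidean algorithm:
367 = 3×106 + 49
106 = 2×49 + 8
49 = 6×8 + 1
8 = 8×1 + 0
gcd(106, 367) = 1, so the inverse exists.
Bézout: 1 = 13×367 − 45×106.
So 106⁻¹ ≡ −45 ≡ 322 (mod 367).

322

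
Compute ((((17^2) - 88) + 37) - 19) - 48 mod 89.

82

(17)^2 ≡ 22 (mod 89)
22 - 88 = -66 ≡ 23 (mod 89)
23 + 37 = 60
60 - 19 = 41
41 - 48 = -7 ≡ 82 (mod 89)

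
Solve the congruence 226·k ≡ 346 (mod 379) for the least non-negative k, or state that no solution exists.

gcd(226, 379) = 1, so a unique solution mod 379 exists.
226⁻¹ ≡ 270 (mod 379).
k ≡ 270·346 ≡ 186 (mod 379).

186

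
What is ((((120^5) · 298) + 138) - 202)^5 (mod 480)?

416

(120)^5 ≡ 0 (mod 480)
0 · 298 = 0
0 + 138 = 138
138 - 202 = -64 ≡ 416 (mod 480)
(416)^5 ≡ 416 (mod 480)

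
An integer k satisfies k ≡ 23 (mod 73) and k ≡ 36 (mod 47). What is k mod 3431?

73⁻¹ mod 47: 73·38 ≡ 1 (mod 47), so 73⁻¹ ≡ 38.
k = 23 + 73·((36 − 23)·38 mod 47) = 23 + 73·24 = 1775.

1775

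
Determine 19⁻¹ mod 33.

By the extended Euclidean algorithm:
33 = 1*19 + 14
19 = 1*14 + 5
14 = 2*5 + 4
5 = 1*4 + 1
4 = 4*1 + 0
gcd(19, 33) = 1, so the inverse exists.
Bézout: 1 = −4*33 + 7*19.
So 19⁻¹ ≡ 7 (mod 33).

7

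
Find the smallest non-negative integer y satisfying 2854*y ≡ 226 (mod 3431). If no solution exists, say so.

731

gcd(2854, 3431) = 1, so a unique solution mod 3431 exists.
2854⁻¹ ≡ 1992 (mod 3431).
y ≡ 1992*226 ≡ 731 (mod 3431).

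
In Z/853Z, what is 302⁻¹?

Run the extended Euclidean algorithm:
853 = 2*302 + 249
302 = 1*249 + 53
249 = 4*53 + 37
53 = 1*37 + 16
37 = 2*16 + 5
16 = 3*5 + 1
5 = 5*1 + 0
gcd(302, 853) = 1, so the inverse exists.
Bézout: 1 = −57*853 + 161*302.
So 302⁻¹ ≡ 161 (mod 853).

161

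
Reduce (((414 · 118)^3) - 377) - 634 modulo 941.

414 · 118 = 48852 ≡ 861 (mod 941)
(861)^3 ≡ 845 (mod 941)
845 - 377 = 468
468 - 634 = -166 ≡ 775 (mod 941)

775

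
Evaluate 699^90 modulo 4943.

Compute successive squares:
90 in binary is 1011010, i.e. 90 = 64 + 16 + 8 + 2.
699^1 ≡ 699 (mod 4943)
699^2 ≡ 699^2 = 488601 ≡ 4187 (mod 4943)
699^4 ≡ 4187^2 = 17530969 ≡ 3091 (mod 4943)
699^8 ≡ 3091^2 = 9554281 ≡ 4405 (mod 4943)
699^16 ≡ 4405^2 = 19404025 ≡ 2750 (mod 4943)
699^32 ≡ 2750^2 = 7562500 ≡ 4653 (mod 4943)
699^64 ≡ 4653^2 = 21650409 ≡ 69 (mod 4943)
699^90 = 699^64 × 699^16 × 699^8 × 699^2 ≡ 69 × 2750 × 4405 × 4187 (mod 4943).
Accumulate the product:
69 × 2750 = 189750 ≡ 1916
1916 × 4405 = 8439980 ≡ 2279
2279 × 4187 = 9542173 ≡ 2183

2183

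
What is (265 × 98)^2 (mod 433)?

265 × 98 = 25970 ≡ 423 (mod 433)
(423)^2 ≡ 100 (mod 433)

100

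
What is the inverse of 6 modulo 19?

By the extended Euclidean algorithm:
19 = 3*6 + 1
6 = 6*1 + 0
gcd(6, 19) = 1, so the inverse exists.
Bézout: 1 = 1*19 − 3*6.
So 6⁻¹ ≡ −3 ≡ 16 (mod 19).

16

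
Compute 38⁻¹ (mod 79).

52

Apply the Euclidean algorithm and back-substitute:
79 = 2*38 + 3
38 = 12*3 + 2
3 = 1*2 + 1
2 = 2*1 + 0
gcd(38, 79) = 1, so the inverse exists.
Back-substitute for 1:
1 = 1*3 − 1*2
  = −1*38 + 13*3
  = 13*79 − 27*38
So 38⁻¹ ≡ −27 ≡ 52 (mod 79).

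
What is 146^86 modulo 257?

227

By square-and-multiply:
146^1 ≡ 146 (mod 257)
146^2 ≡ 146^2 = 21316 ≡ 242 (mod 257)
146^4 ≡ 242^2 = 58564 ≡ 225 (mod 257)
146^8 ≡ 225^2 = 50625 ≡ 253 (mod 257)
146^16 ≡ 253^2 = 64009 ≡ 16 (mod 257)
146^32 ≡ 16^2 = 256 (mod 257)
146^64 ≡ 256^2 = 65536 ≡ 1 (mod 257)
146^86 = 146^64 * 146^16 * 146^4 * 146^2 ≡ 1 * 16 * 225 * 242 (mod 257).
Accumulate the product:
1 * 16 = 16
16 * 225 = 3600 ≡ 2
2 * 242 = 484 ≡ 227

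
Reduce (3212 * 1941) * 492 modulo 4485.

3212 * 1941 = 6234492 ≡ 342 (mod 4485)
342 * 492 = 168264 ≡ 2319 (mod 4485)

2319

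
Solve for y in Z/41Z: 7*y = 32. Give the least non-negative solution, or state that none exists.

gcd(7, 41) = 1, so a unique solution mod 41 exists.
7⁻¹ ≡ 6 (mod 41).
y ≡ 6*32 ≡ 28 (mod 41).

28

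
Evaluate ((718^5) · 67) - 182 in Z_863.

(718)^5 ≡ 338 (mod 863)
338 · 67 = 22646 ≡ 208 (mod 863)
208 - 182 = 26

26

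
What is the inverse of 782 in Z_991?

991 = 1·782 + 209
782 = 3·209 + 155
209 = 1·155 + 54
155 = 2·54 + 47
54 = 1·47 + 7
47 = 6·7 + 5
7 = 1·5 + 2
5 = 2·2 + 1
2 = 2·1 + 0
gcd(782, 991) = 1, so the inverse exists.
Back-substitute for 1:
1 = 1·5 − 2·2
  = −2·7 + 3·5
  = 3·47 − 20·7
  = −20·54 + 23·47
  = 23·155 − 66·54
  = −66·209 + 89·155
  = 89·782 − 333·209
  = −333·991 + 422·782
So 782⁻¹ ≡ 422 (mod 991).

422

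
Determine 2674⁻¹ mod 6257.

6257 = 2×2674 + 909
2674 = 2×909 + 856
909 = 1×856 + 53
856 = 16×53 + 8
53 = 6×8 + 5
8 = 1×5 + 3
5 = 1×3 + 2
3 = 1×2 + 1
2 = 2×1 + 0
gcd(2674, 6257) = 1, so the inverse exists.
Back-substitute for 1:
1 = 1×3 − 1×2
  = −1×5 + 2×3
  = 2×8 − 3×5
  = −3×53 + 20×8
  = 20×856 − 323×53
  = −323×909 + 343×856
  = 343×2674 − 1009×909
  = −1009×6257 + 2361×2674
So 2674⁻¹ ≡ 2361 (mod 6257).

2361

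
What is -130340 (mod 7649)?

7342

-130340 = -18*7649 + 7342, so -130340 ≡ 7342 (mod 7649).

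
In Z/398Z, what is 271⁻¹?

47

By the extended Euclidean algorithm:
398 = 1·271 + 127
271 = 2·127 + 17
127 = 7·17 + 8
17 = 2·8 + 1
8 = 8·1 + 0
gcd(271, 398) = 1, so the inverse exists.
Back-substitute for 1:
1 = 1·17 − 2·8
  = −2·127 + 15·17
  = 15·271 − 32·127
  = −32·398 + 47·271
So 271⁻¹ ≡ 47 (mod 398).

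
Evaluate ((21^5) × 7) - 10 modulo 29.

4

(21)^5 ≡ 2 (mod 29)
2 × 7 = 14
14 - 10 = 4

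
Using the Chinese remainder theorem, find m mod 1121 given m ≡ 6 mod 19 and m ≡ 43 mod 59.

19⁻¹ mod 59: 19*28 ≡ 1 (mod 59), so 19⁻¹ ≡ 28.
m = 6 + 19*((43 − 6)*28 mod 59) = 6 + 19*33 = 633.

633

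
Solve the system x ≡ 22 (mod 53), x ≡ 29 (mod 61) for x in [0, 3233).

53⁻¹ mod 61: 53*38 ≡ 1 (mod 61), so 53⁻¹ ≡ 38.
x = 22 + 53*((29 − 22)*38 mod 61) = 22 + 53*22 = 1188.
Check: 1188 mod 53 = 22, 1188 mod 61 = 29. ✓

1188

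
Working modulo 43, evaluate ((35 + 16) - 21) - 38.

35 + 16 = 51 ≡ 8 (mod 43)
8 - 21 = -13 ≡ 30 (mod 43)
30 - 38 = -8 ≡ 35 (mod 43)

35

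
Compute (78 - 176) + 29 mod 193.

124

78 - 176 = -98 ≡ 95 (mod 193)
95 + 29 = 124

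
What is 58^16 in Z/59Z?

By square-and-multiply:
58^1 ≡ 58 (mod 59)
58^2 ≡ 58^2 = 3364 ≡ 1 (mod 59)
58^4 ≡ 1^2 = 1 (mod 59)
58^8 ≡ 1^2 = 1 (mod 59)
58^16 ≡ 1^2 = 1 (mod 59)
So 58^16 ≡ 1 (mod 59).

1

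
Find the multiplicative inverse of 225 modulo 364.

309

Run the extended Euclidean algorithm:
364 = 1×225 + 139
225 = 1×139 + 86
139 = 1×86 + 53
86 = 1×53 + 33
53 = 1×33 + 20
33 = 1×20 + 13
20 = 1×13 + 7
13 = 1×7 + 6
7 = 1×6 + 1
6 = 6×1 + 0
gcd(225, 364) = 1, so the inverse exists.
Bézout: 1 = 34×364 − 55×225.
So 225⁻¹ ≡ −55 ≡ 309 (mod 364).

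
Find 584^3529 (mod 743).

343

3529 in binary is 110111001001, i.e. 3529 = 2048 + 1024 + 256 + 128 + 64 + 8 + 1.
584^1 ≡ 584 (mod 743)
584^2 ≡ 584^2 = 341056 ≡ 19 (mod 743)
584^4 ≡ 19^2 = 361 (mod 743)
584^8 ≡ 361^2 = 130321 ≡ 296 (mod 743)
584^16 ≡ 296^2 = 87616 ≡ 685 (mod 743)
584^32 ≡ 685^2 = 469225 ≡ 392 (mod 743)
584^64 ≡ 392^2 = 153664 ≡ 606 (mod 743)
584^128 ≡ 606^2 = 367236 ≡ 194 (mod 743)
584^256 ≡ 194^2 = 37636 ≡ 486 (mod 743)
584^512 ≡ 486^2 = 236196 ≡ 665 (mod 743)
584^1024 ≡ 665^2 = 442225 ≡ 140 (mod 743)
584^2048 ≡ 140^2 = 19600 ≡ 282 (mod 743)
584^3529 = 584^2048 · 584^1024 · 584^256 · 584^128 · 584^64 · 584^8 · 584^1 ≡ 282 · 140 · 486 · 194 · 606 · 296 · 584 (mod 743).
Accumulate the product:
282 · 140 = 39480 ≡ 101
101 · 486 = 49086 ≡ 48
48 · 194 = 9312 ≡ 396
396 · 606 = 239976 ≡ 730
730 · 296 = 216080 ≡ 610
610 · 584 = 356240 ≡ 343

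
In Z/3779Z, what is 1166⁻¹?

1170

Apply the Euclidean algorithm and back-substitute:
3779 = 3*1166 + 281
1166 = 4*281 + 42
281 = 6*42 + 29
42 = 1*29 + 13
29 = 2*13 + 3
13 = 4*3 + 1
3 = 3*1 + 0
gcd(1166, 3779) = 1, so the inverse exists.
Bézout: 1 = −361*3779 + 1170*1166.
So 1166⁻¹ ≡ 1170 (mod 3779).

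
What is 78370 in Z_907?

78370 = 86*907 + 368, so 78370 ≡ 368 (mod 907).

368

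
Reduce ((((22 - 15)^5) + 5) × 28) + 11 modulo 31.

22 - 15 = 7
(7)^5 ≡ 5 (mod 31)
5 + 5 = 10
10 × 28 = 280 ≡ 1 (mod 31)
1 + 11 = 12

12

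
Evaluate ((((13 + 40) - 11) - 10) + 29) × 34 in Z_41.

24

13 + 40 = 53 ≡ 12 (mod 41)
12 - 11 = 1
1 - 10 = -9 ≡ 32 (mod 41)
32 + 29 = 61 ≡ 20 (mod 41)
20 × 34 = 680 ≡ 24 (mod 41)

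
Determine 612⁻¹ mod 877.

738

By the extended Euclidean algorithm:
877 = 1*612 + 265
612 = 2*265 + 82
265 = 3*82 + 19
82 = 4*19 + 6
19 = 3*6 + 1
6 = 6*1 + 0
gcd(612, 877) = 1, so the inverse exists.
Bézout: 1 = 97*877 − 139*612.
So 612⁻¹ ≡ −139 ≡ 738 (mod 877).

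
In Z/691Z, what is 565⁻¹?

691 = 1*565 + 126
565 = 4*126 + 61
126 = 2*61 + 4
61 = 15*4 + 1
4 = 4*1 + 0
gcd(565, 691) = 1, so the inverse exists.
Bézout: 1 = −139*691 + 170*565.
So 565⁻¹ ≡ 170 (mod 691).

170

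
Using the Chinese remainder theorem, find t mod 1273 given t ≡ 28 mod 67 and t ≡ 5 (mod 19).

765

67⁻¹ mod 19: 67·2 ≡ 1 (mod 19), so 67⁻¹ ≡ 2.
t = 28 + 67·((5 − 28)·2 mod 19) = 28 + 67·11 = 765.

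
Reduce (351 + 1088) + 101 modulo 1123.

351 + 1088 = 1439 ≡ 316 (mod 1123)
316 + 101 = 417

417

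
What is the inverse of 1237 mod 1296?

637

By the extended Euclidean algorithm:
1296 = 1*1237 + 59
1237 = 20*59 + 57
59 = 1*57 + 2
57 = 28*2 + 1
2 = 2*1 + 0
gcd(1237, 1296) = 1, so the inverse exists.
Back-substitute for 1:
1 = 1*57 − 28*2
  = −28*59 + 29*57
  = 29*1237 − 608*59
  = −608*1296 + 637*1237
So 1237⁻¹ ≡ 637 (mod 1296).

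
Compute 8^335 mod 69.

62

By square-and-multiply:
335 in binary is 101001111, i.e. 335 = 256 + 64 + 8 + 4 + 2 + 1.
8^1 ≡ 8 (mod 69)
8^2 ≡ 8^2 = 64 (mod 69)
8^4 ≡ 64^2 = 4096 ≡ 25 (mod 69)
8^8 ≡ 25^2 = 625 ≡ 4 (mod 69)
8^16 ≡ 4^2 = 16 (mod 69)
8^32 ≡ 16^2 = 256 ≡ 49 (mod 69)
8^64 ≡ 49^2 = 2401 ≡ 55 (mod 69)
8^128 ≡ 55^2 = 3025 ≡ 58 (mod 69)
8^256 ≡ 58^2 = 3364 ≡ 52 (mod 69)
8^335 = 8^256 × 8^64 × 8^8 × 8^4 × 8^2 × 8^1 ≡ 52 × 55 × 4 × 25 × 64 × 8 (mod 69).
Accumulate the product:
52 × 55 = 2860 ≡ 31
31 × 4 = 124 ≡ 55
55 × 25 = 1375 ≡ 64
64 × 64 = 4096 ≡ 25
25 × 8 = 200 ≡ 62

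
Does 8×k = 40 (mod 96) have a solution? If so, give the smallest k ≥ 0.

gcd(8, 96) = 8, and 8 | 40, so solutions exist.
Divide through by 8: 1×k mod 12 = 5.
1⁻¹ ≡ 1 (mod 12).
k ≡ 1×5 ≡ 5 (mod 12).
The smallest non-negative solution is k = 5.

5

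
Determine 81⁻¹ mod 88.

25

88 = 1*81 + 7
81 = 11*7 + 4
7 = 1*4 + 3
4 = 1*3 + 1
3 = 3*1 + 0
gcd(81, 88) = 1, so the inverse exists.
Back-substitute for 1:
1 = 1*4 − 1*3
  = −1*7 + 2*4
  = 2*81 − 23*7
  = −23*88 + 25*81
So 81⁻¹ ≡ 25 (mod 88).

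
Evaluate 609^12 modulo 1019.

834

Compute successive squares:
12 in binary is 1100, i.e. 12 = 8 + 4.
609^1 ≡ 609 (mod 1019)
609^2 ≡ 609^2 = 370881 ≡ 984 (mod 1019)
609^4 ≡ 984^2 = 968256 ≡ 206 (mod 1019)
609^8 ≡ 206^2 = 42436 ≡ 657 (mod 1019)
609^12 = 609^8 × 609^4 ≡ 657 × 206 (mod 1019).
657 × 206 = 135342 ≡ 834 (mod 1019).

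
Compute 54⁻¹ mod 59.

59 = 1×54 + 5
54 = 10×5 + 4
5 = 1×4 + 1
4 = 4×1 + 0
gcd(54, 59) = 1, so the inverse exists.
Bézout: 1 = 11×59 − 12×54.
So 54⁻¹ ≡ −12 ≡ 47 (mod 59).

47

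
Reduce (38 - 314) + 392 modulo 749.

38 - 314 = -276 ≡ 473 (mod 749)
473 + 392 = 865 ≡ 116 (mod 749)

116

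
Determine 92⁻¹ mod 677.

677 = 7*92 + 33
92 = 2*33 + 26
33 = 1*26 + 7
26 = 3*7 + 5
7 = 1*5 + 2
5 = 2*2 + 1
2 = 2*1 + 0
gcd(92, 677) = 1, so the inverse exists.
Bézout: 1 = −39*677 + 287*92.
So 92⁻¹ ≡ 287 (mod 677).

287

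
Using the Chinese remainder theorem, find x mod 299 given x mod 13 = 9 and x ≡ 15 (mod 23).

61

13⁻¹ mod 23: 13×16 ≡ 1 (mod 23), so 13⁻¹ ≡ 16.
x = 9 + 13×((15 − 9)×16 mod 23) = 9 + 13×4 = 61.
Check: 61 mod 13 = 9, 61 mod 23 = 15. ✓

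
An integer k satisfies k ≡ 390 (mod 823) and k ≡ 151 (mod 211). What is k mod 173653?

117256

823⁻¹ mod 211: 823*10 ≡ 1 (mod 211), so 823⁻¹ ≡ 10.
k = 390 + 823*((151 − 390)*10 mod 211) = 390 + 823*142 = 117256.
Check: 117256 mod 823 = 390, 117256 mod 211 = 151. ✓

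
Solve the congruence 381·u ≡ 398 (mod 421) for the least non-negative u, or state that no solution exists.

390

gcd(381, 421) = 1, so a unique solution mod 421 exists.
381⁻¹ ≡ 221 (mod 421).
u ≡ 221·398 ≡ 390 (mod 421).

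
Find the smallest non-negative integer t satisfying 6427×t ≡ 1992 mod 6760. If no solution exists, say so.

5536

gcd(6427, 6760) = 1, so a unique solution mod 6760 exists.
6427⁻¹ ≡ 203 (mod 6760).
t ≡ 203×1992 ≡ 5536 (mod 6760).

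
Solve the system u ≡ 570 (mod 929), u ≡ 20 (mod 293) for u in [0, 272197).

929⁻¹ mod 293: 929·252 ≡ 1 (mod 293), so 929⁻¹ ≡ 252.
u = 570 + 929·((20 − 570)·252 mod 293) = 570 + 929·282 = 262548.

262548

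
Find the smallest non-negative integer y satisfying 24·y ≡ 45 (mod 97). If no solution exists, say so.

14

gcd(24, 97) = 1, so a unique solution mod 97 exists.
24⁻¹ ≡ 93 (mod 97).
y ≡ 93·45 ≡ 14 (mod 97).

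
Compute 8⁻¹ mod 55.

7

55 = 6·8 + 7
8 = 1·7 + 1
7 = 7·1 + 0
gcd(8, 55) = 1, so the inverse exists.
Bézout: 1 = −1·55 + 7·8.
So 8⁻¹ ≡ 7 (mod 55).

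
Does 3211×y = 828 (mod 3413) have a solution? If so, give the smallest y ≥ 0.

1280

gcd(3211, 3413) = 1, so a unique solution mod 3413 exists.
3211⁻¹ ≡ 2112 (mod 3413).
y ≡ 2112×828 ≡ 1280 (mod 3413).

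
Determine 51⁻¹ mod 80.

11

80 = 1×51 + 29
51 = 1×29 + 22
29 = 1×22 + 7
22 = 3×7 + 1
7 = 7×1 + 0
gcd(51, 80) = 1, so the inverse exists.
Back-substitute for 1:
1 = 1×22 − 3×7
  = −3×29 + 4×22
  = 4×51 − 7×29
  = −7×80 + 11×51
So 51⁻¹ ≡ 11 (mod 80).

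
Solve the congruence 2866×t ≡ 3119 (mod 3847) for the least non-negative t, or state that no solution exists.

1087

gcd(2866, 3847) = 1, so a unique solution mod 3847 exists.
2866⁻¹ ≡ 2498 (mod 3847).
t ≡ 2498×3119 ≡ 1087 (mod 3847).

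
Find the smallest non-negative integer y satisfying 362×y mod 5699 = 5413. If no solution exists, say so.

gcd(362, 5699) = 1, so a unique solution mod 5699 exists.
362⁻¹ ≡ 1716 (mod 5699).
y ≡ 1716×5413 ≡ 5037 (mod 5699).

5037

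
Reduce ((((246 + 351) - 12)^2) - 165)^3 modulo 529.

246 + 351 = 597 ≡ 68 (mod 529)
68 - 12 = 56
(56)^2 ≡ 491 (mod 529)
491 - 165 = 326
(326)^3 ≡ 179 (mod 529)

179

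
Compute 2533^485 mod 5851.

4238

Compute successive squares:
485 in binary is 111100101, i.e. 485 = 256 + 128 + 64 + 32 + 4 + 1.
2533^1 ≡ 2533 (mod 5851)
2533^2 ≡ 2533^2 = 6416089 ≡ 3393 (mod 5851)
2533^4 ≡ 3393^2 = 11512449 ≡ 3532 (mod 5851)
2533^8 ≡ 3532^2 = 12475024 ≡ 692 (mod 5851)
2533^16 ≡ 692^2 = 478864 ≡ 4933 (mod 5851)
2533^32 ≡ 4933^2 = 24334489 ≡ 180 (mod 5851)
2533^64 ≡ 180^2 = 32400 ≡ 3145 (mod 5851)
2533^128 ≡ 3145^2 = 9891025 ≡ 2835 (mod 5851)
2533^256 ≡ 2835^2 = 8037225 ≡ 3802 (mod 5851)
2533^485 = 2533^256 × 2533^128 × 2533^64 × 2533^32 × 2533^4 × 2533^1 ≡ 3802 × 2835 × 3145 × 180 × 3532 × 2533 (mod 5851).
Accumulate the product:
3802 × 2835 = 10778670 ≡ 1128
1128 × 3145 = 3547560 ≡ 1854
1854 × 180 = 333720 ≡ 213
213 × 3532 = 752316 ≡ 3388
3388 × 2533 = 8581804 ≡ 4238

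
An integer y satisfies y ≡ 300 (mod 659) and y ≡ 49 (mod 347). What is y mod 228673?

659⁻¹ mod 347: 659×228 ≡ 1 (mod 347), so 659⁻¹ ≡ 228.
y = 300 + 659×((49 − 300)×228 mod 347) = 300 + 659×27 = 18093.
Check: 18093 mod 659 = 300, 18093 mod 347 = 49. ✓

18093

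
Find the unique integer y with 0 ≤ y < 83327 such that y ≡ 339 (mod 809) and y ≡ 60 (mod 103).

809⁻¹ mod 103: 809×48 ≡ 1 (mod 103), so 809⁻¹ ≡ 48.
y = 339 + 809×((60 − 339)×48 mod 103) = 339 + 809×101 = 82048.

82048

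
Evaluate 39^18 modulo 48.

39^1 ≡ 39 (mod 48)
39^2 ≡ 39^2 = 1521 ≡ 33 (mod 48)
39^4 ≡ 33^2 = 1089 ≡ 33 (mod 48)
39^8 ≡ 33^2 = 1089 ≡ 33 (mod 48)
39^16 ≡ 33^2 = 1089 ≡ 33 (mod 48)
39^18 = 39^16 · 39^2 ≡ 33 · 33 (mod 48).
33 · 33 = 1089 ≡ 33 (mod 48).

33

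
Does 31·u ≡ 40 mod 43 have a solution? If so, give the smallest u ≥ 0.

11

gcd(31, 43) = 1, so a unique solution mod 43 exists.
31⁻¹ ≡ 25 (mod 43).
u ≡ 25·40 ≡ 11 (mod 43).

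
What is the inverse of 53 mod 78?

53

78 = 1*53 + 25
53 = 2*25 + 3
25 = 8*3 + 1
3 = 3*1 + 0
gcd(53, 78) = 1, so the inverse exists.
Bézout: 1 = 17*78 − 25*53.
So 53⁻¹ ≡ −25 ≡ 53 (mod 78).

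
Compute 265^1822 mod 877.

716

By square-and-multiply:
265^1 ≡ 265 (mod 877)
265^2 ≡ 265^2 = 70225 ≡ 65 (mod 877)
265^4 ≡ 65^2 = 4225 ≡ 717 (mod 877)
265^8 ≡ 717^2 = 514089 ≡ 167 (mod 877)
265^16 ≡ 167^2 = 27889 ≡ 702 (mod 877)
265^32 ≡ 702^2 = 492804 ≡ 807 (mod 877)
265^64 ≡ 807^2 = 651249 ≡ 515 (mod 877)
265^128 ≡ 515^2 = 265225 ≡ 371 (mod 877)
265^256 ≡ 371^2 = 137641 ≡ 829 (mod 877)
265^512 ≡ 829^2 = 687241 ≡ 550 (mod 877)
265^1024 ≡ 550^2 = 302500 ≡ 812 (mod 877)
265^1822 = 265^1024 * 265^512 * 265^256 * 265^16 * 265^8 * 265^4 * 265^2 ≡ 812 * 550 * 829 * 702 * 167 * 717 * 65 (mod 877).
Accumulate the product:
812 * 550 = 446600 ≡ 207
207 * 829 = 171603 ≡ 588
588 * 702 = 412776 ≡ 586
586 * 167 = 97862 ≡ 515
515 * 717 = 369255 ≡ 38
38 * 65 = 2470 ≡ 716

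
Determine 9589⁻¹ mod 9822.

5185

Apply the Euclidean algorithm and back-substitute:
9822 = 1×9589 + 233
9589 = 41×233 + 36
233 = 6×36 + 17
36 = 2×17 + 2
17 = 8×2 + 1
2 = 2×1 + 0
gcd(9589, 9822) = 1, so the inverse exists.
Bézout: 1 = 4527×9822 − 4637×9589.
So 9589⁻¹ ≡ −4637 ≡ 5185 (mod 9822).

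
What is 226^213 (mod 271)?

Using repeated squaring:
226^1 ≡ 226 (mod 271)
226^2 ≡ 226^2 = 51076 ≡ 128 (mod 271)
226^4 ≡ 128^2 = 16384 ≡ 124 (mod 271)
226^8 ≡ 124^2 = 15376 ≡ 200 (mod 271)
226^16 ≡ 200^2 = 40000 ≡ 163 (mod 271)
226^32 ≡ 163^2 = 26569 ≡ 11 (mod 271)
226^64 ≡ 11^2 = 121 (mod 271)
226^128 ≡ 121^2 = 14641 ≡ 7 (mod 271)
226^213 = 226^128 × 226^64 × 226^16 × 226^4 × 226^1 ≡ 7 × 121 × 163 × 124 × 226 (mod 271).
Accumulate the product:
7 × 121 = 847 ≡ 34
34 × 163 = 5542 ≡ 122
122 × 124 = 15128 ≡ 223
223 × 226 = 50398 ≡ 263

263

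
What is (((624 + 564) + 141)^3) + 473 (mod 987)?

38

624 + 564 = 1188 ≡ 201 (mod 987)
201 + 141 = 342
(342)^3 ≡ 552 (mod 987)
552 + 473 = 1025 ≡ 38 (mod 987)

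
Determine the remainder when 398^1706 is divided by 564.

398^1 ≡ 398 (mod 564)
398^2 ≡ 398^2 = 158404 ≡ 484 (mod 564)
398^4 ≡ 484^2 = 234256 ≡ 196 (mod 564)
398^8 ≡ 196^2 = 38416 ≡ 64 (mod 564)
398^16 ≡ 64^2 = 4096 ≡ 148 (mod 564)
398^32 ≡ 148^2 = 21904 ≡ 472 (mod 564)
398^64 ≡ 472^2 = 222784 ≡ 4 (mod 564)
398^128 ≡ 4^2 = 16 (mod 564)
398^256 ≡ 16^2 = 256 (mod 564)
398^512 ≡ 256^2 = 65536 ≡ 112 (mod 564)
398^1024 ≡ 112^2 = 12544 ≡ 136 (mod 564)
398^1706 = 398^1024 · 398^512 · 398^128 · 398^32 · 398^8 · 398^2 ≡ 136 · 112 · 16 · 472 · 64 · 484 (mod 564).
Accumulate the product:
136 · 112 = 15232 ≡ 4
4 · 16 = 64
64 · 472 = 30208 ≡ 316
316 · 64 = 20224 ≡ 484
484 · 484 = 234256 ≡ 196

196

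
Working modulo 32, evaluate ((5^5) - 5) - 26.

22

(5)^5 ≡ 21 (mod 32)
21 - 5 = 16
16 - 26 = -10 ≡ 22 (mod 32)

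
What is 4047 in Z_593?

489

4047 = 6*593 + 489, so 4047 ≡ 489 (mod 593).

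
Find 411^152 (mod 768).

By square-and-multiply:
152 in binary is 10011000, i.e. 152 = 128 + 16 + 8.
411^1 ≡ 411 (mod 768)
411^2 ≡ 411^2 = 168921 ≡ 729 (mod 768)
411^4 ≡ 729^2 = 531441 ≡ 753 (mod 768)
411^8 ≡ 753^2 = 567009 ≡ 225 (mod 768)
411^16 ≡ 225^2 = 50625 ≡ 705 (mod 768)
411^32 ≡ 705^2 = 497025 ≡ 129 (mod 768)
411^64 ≡ 129^2 = 16641 ≡ 513 (mod 768)
411^128 ≡ 513^2 = 263169 ≡ 513 (mod 768)
411^152 = 411^128 * 411^16 * 411^8 ≡ 513 * 705 * 225 (mod 768).
Accumulate the product:
513 * 705 = 361665 ≡ 705
705 * 225 = 158625 ≡ 417

417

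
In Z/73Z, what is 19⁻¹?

50

73 = 3*19 + 16
19 = 1*16 + 3
16 = 5*3 + 1
3 = 3*1 + 0
gcd(19, 73) = 1, so the inverse exists.
Back-substitute for 1:
1 = 1*16 − 5*3
  = −5*19 + 6*16
  = 6*73 − 23*19
So 19⁻¹ ≡ −23 ≡ 50 (mod 73).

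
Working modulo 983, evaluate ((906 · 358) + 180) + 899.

906 · 358 = 324348 ≡ 941 (mod 983)
941 + 180 = 1121 ≡ 138 (mod 983)
138 + 899 = 1037 ≡ 54 (mod 983)

54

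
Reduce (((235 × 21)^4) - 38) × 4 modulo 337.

235 × 21 = 4935 ≡ 217 (mod 337)
(217)^4 ≡ 193 (mod 337)
193 - 38 = 155
155 × 4 = 620 ≡ 283 (mod 337)

283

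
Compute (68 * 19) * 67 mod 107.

1

68 * 19 = 1292 ≡ 8 (mod 107)
8 * 67 = 536 ≡ 1 (mod 107)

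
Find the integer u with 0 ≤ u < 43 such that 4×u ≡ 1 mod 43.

11

Apply the Euclidean algorithm and back-substitute:
43 = 10*4 + 3
4 = 1*3 + 1
3 = 3*1 + 0
gcd(4, 43) = 1, so the inverse exists.
Bézout: 1 = −1*43 + 11*4.
So 4⁻¹ ≡ 11 (mod 43).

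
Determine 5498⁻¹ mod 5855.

By the extended Euclidean algorithm:
5855 = 1*5498 + 357
5498 = 15*357 + 143
357 = 2*143 + 71
143 = 2*71 + 1
71 = 71*1 + 0
gcd(5498, 5855) = 1, so the inverse exists.
Bézout: 1 = −77*5855 + 82*5498.
So 5498⁻¹ ≡ 82 (mod 5855).

82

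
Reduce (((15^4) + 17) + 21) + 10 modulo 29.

10

(15)^4 ≡ 20 (mod 29)
20 + 17 = 37 ≡ 8 (mod 29)
8 + 21 = 29 ≡ 0 (mod 29)
0 + 10 = 10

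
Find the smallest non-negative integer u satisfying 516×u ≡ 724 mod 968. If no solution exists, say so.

gcd(516, 968) = 4, and 4 | 724, so solutions exist.
Divide through by 4: 129×u mod 242 = 181.
129⁻¹ ≡ 227 (mod 242).
u ≡ 227×181 ≡ 189 (mod 242).
The smallest non-negative solution is u = 189.

189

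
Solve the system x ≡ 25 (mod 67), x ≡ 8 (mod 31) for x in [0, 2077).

67⁻¹ mod 31: 67*25 ≡ 1 (mod 31), so 67⁻¹ ≡ 25.
x = 25 + 67*((8 − 25)*25 mod 31) = 25 + 67*9 = 628.

628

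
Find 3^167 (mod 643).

334

167 in binary is 10100111, i.e. 167 = 128 + 32 + 4 + 2 + 1.
3^1 ≡ 3 (mod 643)
3^2 ≡ 3^2 = 9 (mod 643)
3^4 ≡ 9^2 = 81 (mod 643)
3^8 ≡ 81^2 = 6561 ≡ 131 (mod 643)
3^16 ≡ 131^2 = 17161 ≡ 443 (mod 643)
3^32 ≡ 443^2 = 196249 ≡ 134 (mod 643)
3^64 ≡ 134^2 = 17956 ≡ 595 (mod 643)
3^128 ≡ 595^2 = 354025 ≡ 375 (mod 643)
3^167 = 3^128 * 3^32 * 3^4 * 3^2 * 3^1 ≡ 375 * 134 * 81 * 9 * 3 (mod 643).
Accumulate the product:
375 * 134 = 50250 ≡ 96
96 * 81 = 7776 ≡ 60
60 * 9 = 540
540 * 3 = 1620 ≡ 334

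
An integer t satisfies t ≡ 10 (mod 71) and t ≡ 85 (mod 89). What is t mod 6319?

4980

71⁻¹ mod 89: 71·84 ≡ 1 (mod 89), so 71⁻¹ ≡ 84.
t = 10 + 71·((85 − 10)·84 mod 89) = 10 + 71·70 = 4980.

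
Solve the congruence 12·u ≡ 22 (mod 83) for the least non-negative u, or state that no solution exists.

71

gcd(12, 83) = 1, so a unique solution mod 83 exists.
12⁻¹ ≡ 7 (mod 83).
u ≡ 7·22 ≡ 71 (mod 83).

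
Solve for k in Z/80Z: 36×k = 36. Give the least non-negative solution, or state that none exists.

gcd(36, 80) = 4, and 4 | 36, so solutions exist.
Divide through by 4: 9×k ≡ 9 mod 20.
9⁻¹ ≡ 9 (mod 20).
k ≡ 9×9 ≡ 1 (mod 20).
The smallest non-negative solution is k = 1.

1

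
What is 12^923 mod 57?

12^1 ≡ 12 (mod 57)
12^2 ≡ 12^2 = 144 ≡ 30 (mod 57)
12^4 ≡ 30^2 = 900 ≡ 45 (mod 57)
12^8 ≡ 45^2 = 2025 ≡ 30 (mod 57)
12^16 ≡ 30^2 = 900 ≡ 45 (mod 57)
12^32 ≡ 45^2 = 2025 ≡ 30 (mod 57)
12^64 ≡ 30^2 = 900 ≡ 45 (mod 57)
12^128 ≡ 45^2 = 2025 ≡ 30 (mod 57)
12^256 ≡ 30^2 = 900 ≡ 45 (mod 57)
12^512 ≡ 45^2 = 2025 ≡ 30 (mod 57)
12^923 = 12^512 · 12^256 · 12^128 · 12^16 · 12^8 · 12^2 · 12^1 ≡ 30 · 45 · 30 · 45 · 30 · 30 · 12 (mod 57).
Accumulate the product:
30 · 45 = 1350 ≡ 39
39 · 30 = 1170 ≡ 30
30 · 45 = 1350 ≡ 39
39 · 30 = 1170 ≡ 30
30 · 30 = 900 ≡ 45
45 · 12 = 540 ≡ 27

27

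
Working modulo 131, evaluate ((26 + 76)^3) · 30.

96

26 + 76 = 102
(102)^3 ≡ 108 (mod 131)
108 · 30 = 3240 ≡ 96 (mod 131)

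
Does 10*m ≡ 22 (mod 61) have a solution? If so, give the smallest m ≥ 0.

51

gcd(10, 61) = 1, so a unique solution mod 61 exists.
10⁻¹ ≡ 55 (mod 61).
m ≡ 55*22 ≡ 51 (mod 61).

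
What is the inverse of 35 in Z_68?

35

By the extended Euclidean algorithm:
68 = 1·35 + 33
35 = 1·33 + 2
33 = 16·2 + 1
2 = 2·1 + 0
gcd(35, 68) = 1, so the inverse exists.
Back-substitute for 1:
1 = 1·33 − 16·2
  = −16·35 + 17·33
  = 17·68 − 33·35
So 35⁻¹ ≡ −33 ≡ 35 (mod 68).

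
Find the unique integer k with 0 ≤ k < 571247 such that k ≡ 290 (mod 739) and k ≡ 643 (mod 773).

739⁻¹ mod 773: 739*341 ≡ 1 (mod 773), so 739⁻¹ ≡ 341.
k = 290 + 739*((643 − 290)*341 mod 773) = 290 + 739*558 = 412652.
Check: 412652 mod 739 = 290, 412652 mod 773 = 643. ✓

412652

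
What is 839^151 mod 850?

439

By square-and-multiply:
151 in binary is 10010111, i.e. 151 = 128 + 16 + 4 + 2 + 1.
839^1 ≡ 839 (mod 850)
839^2 ≡ 839^2 = 703921 ≡ 121 (mod 850)
839^4 ≡ 121^2 = 14641 ≡ 191 (mod 850)
839^8 ≡ 191^2 = 36481 ≡ 781 (mod 850)
839^16 ≡ 781^2 = 609961 ≡ 511 (mod 850)
839^32 ≡ 511^2 = 261121 ≡ 171 (mod 850)
839^64 ≡ 171^2 = 29241 ≡ 341 (mod 850)
839^128 ≡ 341^2 = 116281 ≡ 681 (mod 850)
839^151 = 839^128 × 839^16 × 839^4 × 839^2 × 839^1 ≡ 681 × 511 × 191 × 121 × 839 (mod 850).
Accumulate the product:
681 × 511 = 347991 ≡ 341
341 × 191 = 65131 ≡ 531
531 × 121 = 64251 ≡ 501
501 × 839 = 420339 ≡ 439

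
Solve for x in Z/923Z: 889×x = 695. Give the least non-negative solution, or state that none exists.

gcd(889, 923) = 1, so a unique solution mod 923 exists.
889⁻¹ ≡ 190 (mod 923).
x ≡ 190×695 ≡ 61 (mod 923).

61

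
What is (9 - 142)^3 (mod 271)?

185

9 - 142 = -133 ≡ 138 (mod 271)
(138)^3 ≡ 185 (mod 271)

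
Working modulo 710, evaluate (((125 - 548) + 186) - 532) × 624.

125 - 548 = -423 ≡ 287 (mod 710)
287 + 186 = 473
473 - 532 = -59 ≡ 651 (mod 710)
651 × 624 = 406224 ≡ 104 (mod 710)

104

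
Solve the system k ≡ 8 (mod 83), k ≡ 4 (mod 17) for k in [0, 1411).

174

83⁻¹ mod 17: 83×8 ≡ 1 (mod 17), so 83⁻¹ ≡ 8.
k = 8 + 83×((4 − 8)×8 mod 17) = 8 + 83×2 = 174.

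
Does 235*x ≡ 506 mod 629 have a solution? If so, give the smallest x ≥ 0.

gcd(235, 629) = 1, so a unique solution mod 629 exists.
235⁻¹ ≡ 538 (mod 629).
x ≡ 538*506 ≡ 500 (mod 629).

500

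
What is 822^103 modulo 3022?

56

103 in binary is 1100111, i.e. 103 = 64 + 32 + 4 + 2 + 1.
822^1 ≡ 822 (mod 3022)
822^2 ≡ 822^2 = 675684 ≡ 1778 (mod 3022)
822^4 ≡ 1778^2 = 3161284 ≡ 272 (mod 3022)
822^8 ≡ 272^2 = 73984 ≡ 1456 (mod 3022)
822^16 ≡ 1456^2 = 2119936 ≡ 1514 (mod 3022)
822^32 ≡ 1514^2 = 2292196 ≡ 1520 (mod 3022)
822^64 ≡ 1520^2 = 2310400 ≡ 1592 (mod 3022)
822^103 = 822^64 · 822^32 · 822^4 · 822^2 · 822^1 ≡ 1592 · 1520 · 272 · 1778 · 822 (mod 3022).
Accumulate the product:
1592 · 1520 = 2419840 ≡ 2240
2240 · 272 = 609280 ≡ 1858
1858 · 1778 = 3303524 ≡ 478
478 · 822 = 392916 ≡ 56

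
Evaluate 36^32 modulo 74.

38

Using repeated squaring:
36^1 ≡ 36 (mod 74)
36^2 ≡ 36^2 = 1296 ≡ 38 (mod 74)
36^4 ≡ 38^2 = 1444 ≡ 38 (mod 74)
36^8 ≡ 38^2 = 1444 ≡ 38 (mod 74)
36^16 ≡ 38^2 = 1444 ≡ 38 (mod 74)
36^32 ≡ 38^2 = 1444 ≡ 38 (mod 74)
So 36^32 ≡ 38 (mod 74).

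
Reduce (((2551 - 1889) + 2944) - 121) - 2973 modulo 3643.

2551 - 1889 = 662
662 + 2944 = 3606
3606 - 121 = 3485
3485 - 2973 = 512

512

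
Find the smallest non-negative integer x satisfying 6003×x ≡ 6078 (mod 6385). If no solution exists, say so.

gcd(6003, 6385) = 1, so a unique solution mod 6385 exists.
6003⁻¹ ≡ 117 (mod 6385).
x ≡ 117×6078 ≡ 2391 (mod 6385).

2391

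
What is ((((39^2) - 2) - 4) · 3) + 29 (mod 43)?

(39)^2 ≡ 16 (mod 43)
16 - 2 = 14
14 - 4 = 10
10 · 3 = 30
30 + 29 = 59 ≡ 16 (mod 43)

16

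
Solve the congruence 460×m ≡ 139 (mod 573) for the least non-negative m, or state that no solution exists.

445

gcd(460, 573) = 1, so a unique solution mod 573 exists.
460⁻¹ ≡ 502 (mod 573).
m ≡ 502×139 ≡ 445 (mod 573).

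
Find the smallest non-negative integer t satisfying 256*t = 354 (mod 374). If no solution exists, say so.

gcd(256, 374) = 2, and 2 | 354, so solutions exist.
Divide through by 2: 128*t mod 187 = 177.
128⁻¹ ≡ 19 (mod 187).
t ≡ 19*177 ≡ 184 (mod 187).
The smallest non-negative solution is t = 184.

184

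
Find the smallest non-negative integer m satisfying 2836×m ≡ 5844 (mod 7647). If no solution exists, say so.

gcd(2836, 7647) = 1, so a unique solution mod 7647 exists.
2836⁻¹ ≡ 5773 (mod 7647).
m ≡ 5773×5844 ≡ 6495 (mod 7647).

6495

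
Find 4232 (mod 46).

0

4232 = 92×46 + 0, so 4232 ≡ 0 (mod 46).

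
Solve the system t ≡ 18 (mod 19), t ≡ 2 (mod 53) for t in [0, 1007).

19⁻¹ mod 53: 19×14 ≡ 1 (mod 53), so 19⁻¹ ≡ 14.
t = 18 + 19×((2 − 18)×14 mod 53) = 18 + 19×41 = 797.

797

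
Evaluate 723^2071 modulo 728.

By square-and-multiply:
2071 in binary is 100000010111, i.e. 2071 = 2048 + 16 + 4 + 2 + 1.
723^1 ≡ 723 (mod 728)
723^2 ≡ 723^2 = 522729 ≡ 25 (mod 728)
723^4 ≡ 25^2 = 625 (mod 728)
723^8 ≡ 625^2 = 390625 ≡ 417 (mod 728)
723^16 ≡ 417^2 = 173889 ≡ 625 (mod 728)
723^32 ≡ 625^2 = 390625 ≡ 417 (mod 728)
723^64 ≡ 417^2 = 173889 ≡ 625 (mod 728)
723^128 ≡ 625^2 = 390625 ≡ 417 (mod 728)
723^256 ≡ 417^2 = 173889 ≡ 625 (mod 728)
723^512 ≡ 625^2 = 390625 ≡ 417 (mod 728)
723^1024 ≡ 417^2 = 173889 ≡ 625 (mod 728)
723^2048 ≡ 625^2 = 390625 ≡ 417 (mod 728)
723^2071 = 723^2048 · 723^16 · 723^4 · 723^2 · 723^1 ≡ 417 · 625 · 625 · 25 · 723 (mod 728).
Accumulate the product:
417 · 625 = 260625 ≡ 1
1 · 625 = 625
625 · 25 = 15625 ≡ 337
337 · 723 = 243651 ≡ 499

499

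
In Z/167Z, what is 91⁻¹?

167 = 1·91 + 76
91 = 1·76 + 15
76 = 5·15 + 1
15 = 15·1 + 0
gcd(91, 167) = 1, so the inverse exists.
Bézout: 1 = 6·167 − 11·91.
So 91⁻¹ ≡ −11 ≡ 156 (mod 167).

156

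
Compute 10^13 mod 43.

38

By square-and-multiply:
13 in binary is 1101, i.e. 13 = 8 + 4 + 1.
10^1 ≡ 10 (mod 43)
10^2 ≡ 10^2 = 100 ≡ 14 (mod 43)
10^4 ≡ 14^2 = 196 ≡ 24 (mod 43)
10^8 ≡ 24^2 = 576 ≡ 17 (mod 43)
10^13 = 10^8 · 10^4 · 10^1 ≡ 17 · 24 · 10 (mod 43).
Accumulate the product:
17 · 24 = 408 ≡ 21
21 · 10 = 210 ≡ 38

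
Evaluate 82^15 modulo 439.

15 in binary is 1111, i.e. 15 = 8 + 4 + 2 + 1.
82^1 ≡ 82 (mod 439)
82^2 ≡ 82^2 = 6724 ≡ 139 (mod 439)
82^4 ≡ 139^2 = 19321 ≡ 5 (mod 439)
82^8 ≡ 5^2 = 25 (mod 439)
82^15 = 82^8 × 82^4 × 82^2 × 82^1 ≡ 25 × 5 × 139 × 82 (mod 439).
Accumulate the product:
25 × 5 = 125
125 × 139 = 17375 ≡ 254
254 × 82 = 20828 ≡ 195

195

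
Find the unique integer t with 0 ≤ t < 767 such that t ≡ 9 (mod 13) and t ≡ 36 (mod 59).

685

13⁻¹ mod 59: 13*50 ≡ 1 (mod 59), so 13⁻¹ ≡ 50.
t = 9 + 13*((36 − 9)*50 mod 59) = 9 + 13*52 = 685.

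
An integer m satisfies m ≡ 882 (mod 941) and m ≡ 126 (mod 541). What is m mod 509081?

146737

941⁻¹ mod 541: 941×188 ≡ 1 (mod 541), so 941⁻¹ ≡ 188.
m = 882 + 941×((126 − 882)×188 mod 541) = 882 + 941×155 = 146737.
Check: 146737 mod 941 = 882, 146737 mod 541 = 126. ✓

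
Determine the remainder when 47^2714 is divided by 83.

2714 in binary is 101010011010, i.e. 2714 = 2048 + 512 + 128 + 16 + 8 + 2.
47^1 ≡ 47 (mod 83)
47^2 ≡ 47^2 = 2209 ≡ 51 (mod 83)
47^4 ≡ 51^2 = 2601 ≡ 28 (mod 83)
47^8 ≡ 28^2 = 784 ≡ 37 (mod 83)
47^16 ≡ 37^2 = 1369 ≡ 41 (mod 83)
47^32 ≡ 41^2 = 1681 ≡ 21 (mod 83)
47^64 ≡ 21^2 = 441 ≡ 26 (mod 83)
47^128 ≡ 26^2 = 676 ≡ 12 (mod 83)
47^256 ≡ 12^2 = 144 ≡ 61 (mod 83)
47^512 ≡ 61^2 = 3721 ≡ 69 (mod 83)
47^1024 ≡ 69^2 = 4761 ≡ 30 (mod 83)
47^2048 ≡ 30^2 = 900 ≡ 70 (mod 83)
47^2714 = 47^2048 · 47^512 · 47^128 · 47^16 · 47^8 · 47^2 ≡ 70 · 69 · 12 · 41 · 37 · 51 (mod 83).
Accumulate the product:
70 · 69 = 4830 ≡ 16
16 · 12 = 192 ≡ 26
26 · 41 = 1066 ≡ 70
70 · 37 = 2590 ≡ 17
17 · 51 = 867 ≡ 37

37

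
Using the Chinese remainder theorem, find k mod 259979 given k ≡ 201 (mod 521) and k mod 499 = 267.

1764

521⁻¹ mod 499: 521*431 ≡ 1 (mod 499), so 521⁻¹ ≡ 431.
k = 201 + 521*((267 − 201)*431 mod 499) = 201 + 521*3 = 1764.
Check: 1764 mod 521 = 201, 1764 mod 499 = 267. ✓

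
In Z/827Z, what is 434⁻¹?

By the extended Euclidean algorithm:
827 = 1*434 + 393
434 = 1*393 + 41
393 = 9*41 + 24
41 = 1*24 + 17
24 = 1*17 + 7
17 = 2*7 + 3
7 = 2*3 + 1
3 = 3*1 + 0
gcd(434, 827) = 1, so the inverse exists.
Bézout: 1 = 127*827 − 242*434.
So 434⁻¹ ≡ −242 ≡ 585 (mod 827).

585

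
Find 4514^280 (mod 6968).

2720

By square-and-multiply:
280 in binary is 100011000, i.e. 280 = 256 + 16 + 8.
4514^1 ≡ 4514 (mod 6968)
4514^2 ≡ 4514^2 = 20376196 ≡ 1764 (mod 6968)
4514^4 ≡ 1764^2 = 3111696 ≡ 3968 (mod 6968)
4514^8 ≡ 3968^2 = 15745024 ≡ 4312 (mod 6968)
4514^16 ≡ 4312^2 = 18593344 ≡ 2720 (mod 6968)
4514^32 ≡ 2720^2 = 7398400 ≡ 5352 (mod 6968)
4514^64 ≡ 5352^2 = 28643904 ≡ 5424 (mod 6968)
4514^128 ≡ 5424^2 = 29419776 ≡ 880 (mod 6968)
4514^256 ≡ 880^2 = 774400 ≡ 952 (mod 6968)
4514^280 = 4514^256 × 4514^16 × 4514^8 ≡ 952 × 2720 × 4312 (mod 6968).
Accumulate the product:
952 × 2720 = 2589440 ≡ 4312
4312 × 4312 = 18593344 ≡ 2720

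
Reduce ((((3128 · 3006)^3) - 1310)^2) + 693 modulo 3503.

3128 · 3006 = 9402768 ≡ 716 (mod 3503)
(716)^3 ≡ 3344 (mod 3503)
3344 - 1310 = 2034
(2034)^2 ≡ 113 (mod 3503)
113 + 693 = 806

806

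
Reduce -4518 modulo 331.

116

-4518 = -14*331 + 116, so -4518 ≡ 116 (mod 331).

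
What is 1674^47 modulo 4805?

Using repeated squaring:
47 in binary is 101111, i.e. 47 = 32 + 8 + 4 + 2 + 1.
1674^1 ≡ 1674 (mod 4805)
1674^2 ≡ 1674^2 = 2802276 ≡ 961 (mod 4805)
1674^4 ≡ 961^2 = 923521 ≡ 961 (mod 4805)
1674^8 ≡ 961^2 = 923521 ≡ 961 (mod 4805)
1674^16 ≡ 961^2 = 923521 ≡ 961 (mod 4805)
1674^32 ≡ 961^2 = 923521 ≡ 961 (mod 4805)
1674^47 = 1674^32 * 1674^8 * 1674^4 * 1674^2 * 1674^1 ≡ 961 * 961 * 961 * 961 * 1674 (mod 4805).
Accumulate the product:
961 * 961 = 923521 ≡ 961
961 * 961 = 923521 ≡ 961
961 * 961 = 923521 ≡ 961
961 * 1674 = 1608714 ≡ 3844

3844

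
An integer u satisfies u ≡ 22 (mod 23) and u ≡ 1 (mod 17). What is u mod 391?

137

23⁻¹ mod 17: 23·3 ≡ 1 (mod 17), so 23⁻¹ ≡ 3.
u = 22 + 23·((1 − 22)·3 mod 17) = 22 + 23·5 = 137.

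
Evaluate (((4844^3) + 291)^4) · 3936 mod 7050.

2250

(4844)^3 ≡ 1484 (mod 7050)
1484 + 291 = 1775
(1775)^4 ≡ 3925 (mod 7050)
3925 · 3936 = 15448800 ≡ 2250 (mod 7050)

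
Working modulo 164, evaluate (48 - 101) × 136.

8

48 - 101 = -53 ≡ 111 (mod 164)
111 × 136 = 15096 ≡ 8 (mod 164)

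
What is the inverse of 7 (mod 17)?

17 = 2·7 + 3
7 = 2·3 + 1
3 = 3·1 + 0
gcd(7, 17) = 1, so the inverse exists.
Back-substitute for 1:
1 = 1·7 − 2·3
  = −2·17 + 5·7
So 7⁻¹ ≡ 5 (mod 17).

5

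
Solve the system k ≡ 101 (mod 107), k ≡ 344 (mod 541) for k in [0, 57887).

107⁻¹ mod 541: 107*450 ≡ 1 (mod 541), so 107⁻¹ ≡ 450.
k = 101 + 107*((344 − 101)*450 mod 541) = 101 + 107*68 = 7377.

7377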